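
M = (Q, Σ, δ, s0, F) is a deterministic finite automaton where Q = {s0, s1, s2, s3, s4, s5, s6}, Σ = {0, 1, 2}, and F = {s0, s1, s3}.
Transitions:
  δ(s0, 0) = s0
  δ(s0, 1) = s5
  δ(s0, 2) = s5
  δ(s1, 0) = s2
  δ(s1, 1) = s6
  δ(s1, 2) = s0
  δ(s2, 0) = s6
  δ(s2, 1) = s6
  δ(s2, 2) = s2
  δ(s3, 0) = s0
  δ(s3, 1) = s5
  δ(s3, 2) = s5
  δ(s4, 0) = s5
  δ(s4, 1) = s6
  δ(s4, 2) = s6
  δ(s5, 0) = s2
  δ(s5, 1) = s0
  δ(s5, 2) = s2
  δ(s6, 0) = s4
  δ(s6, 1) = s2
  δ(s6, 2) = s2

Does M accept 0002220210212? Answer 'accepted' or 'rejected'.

s0 --0--> s0
s0 --0--> s0
s0 --0--> s0
s0 --2--> s5
s5 --2--> s2
s2 --2--> s2
s2 --0--> s6
s6 --2--> s2
s2 --1--> s6
s6 --0--> s4
s4 --2--> s6
s6 --1--> s2
s2 --2--> s2
End in state s2, which is not an accepting state.

rejected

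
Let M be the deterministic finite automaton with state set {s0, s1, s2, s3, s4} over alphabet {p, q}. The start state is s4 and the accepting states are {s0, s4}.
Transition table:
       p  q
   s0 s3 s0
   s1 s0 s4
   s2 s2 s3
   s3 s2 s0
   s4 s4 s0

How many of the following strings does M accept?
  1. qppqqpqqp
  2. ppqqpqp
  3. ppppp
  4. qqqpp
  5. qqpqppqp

qppqqpqqp: rejected
ppqqpqp: rejected
ppppp: accepted
qqqpp: rejected
qqpqppqp: rejected

1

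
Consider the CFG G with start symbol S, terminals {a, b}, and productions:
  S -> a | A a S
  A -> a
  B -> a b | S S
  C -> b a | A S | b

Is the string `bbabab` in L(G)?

no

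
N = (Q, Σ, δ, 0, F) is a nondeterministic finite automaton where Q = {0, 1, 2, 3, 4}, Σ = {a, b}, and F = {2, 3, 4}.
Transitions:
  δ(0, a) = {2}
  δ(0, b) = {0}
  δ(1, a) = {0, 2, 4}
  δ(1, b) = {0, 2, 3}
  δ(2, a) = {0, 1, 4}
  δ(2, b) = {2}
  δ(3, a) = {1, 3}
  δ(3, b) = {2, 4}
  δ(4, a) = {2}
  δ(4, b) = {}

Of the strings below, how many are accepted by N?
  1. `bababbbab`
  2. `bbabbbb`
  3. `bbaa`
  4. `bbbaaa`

4

`bababbbab`: accepted
`bbabbbb`: accepted
`bbaa`: accepted
`bbbaaa`: accepted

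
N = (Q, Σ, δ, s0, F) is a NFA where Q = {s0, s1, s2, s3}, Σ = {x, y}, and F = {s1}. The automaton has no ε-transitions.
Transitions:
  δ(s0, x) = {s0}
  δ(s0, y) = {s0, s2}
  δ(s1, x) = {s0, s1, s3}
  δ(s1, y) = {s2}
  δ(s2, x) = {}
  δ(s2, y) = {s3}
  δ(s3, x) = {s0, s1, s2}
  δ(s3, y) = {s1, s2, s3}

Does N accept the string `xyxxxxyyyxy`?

accepted

Start: {s0}
read x: {s0}
read y: {s0, s2}
read x: {s0}
read x: {s0}
read x: {s0}
read x: {s0}
read y: {s0, s2}
read y: {s0, s2, s3}
read y: {s0, s1, s2, s3}
read x: {s0, s1, s2, s3}
read y: {s0, s1, s2, s3}
Reachable ∩ accepting = {s1} — nonempty.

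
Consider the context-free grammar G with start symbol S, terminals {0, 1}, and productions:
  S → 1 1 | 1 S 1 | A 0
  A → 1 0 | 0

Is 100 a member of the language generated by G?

yes

S ⇒ A0 ⇒ 100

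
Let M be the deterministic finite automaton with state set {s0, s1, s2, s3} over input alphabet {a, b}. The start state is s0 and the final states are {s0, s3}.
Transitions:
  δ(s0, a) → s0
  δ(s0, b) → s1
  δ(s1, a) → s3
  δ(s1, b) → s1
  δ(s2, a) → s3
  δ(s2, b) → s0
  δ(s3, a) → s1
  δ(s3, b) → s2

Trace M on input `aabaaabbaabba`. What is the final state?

s3

s0 --a--> s0
s0 --a--> s0
s0 --b--> s1
s1 --a--> s3
s3 --a--> s1
s1 --a--> s3
s3 --b--> s2
s2 --b--> s0
s0 --a--> s0
s0 --a--> s0
s0 --b--> s1
s1 --b--> s1
s1 --a--> s3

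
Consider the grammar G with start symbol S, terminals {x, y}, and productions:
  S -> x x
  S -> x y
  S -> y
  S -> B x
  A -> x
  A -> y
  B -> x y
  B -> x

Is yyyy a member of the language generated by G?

no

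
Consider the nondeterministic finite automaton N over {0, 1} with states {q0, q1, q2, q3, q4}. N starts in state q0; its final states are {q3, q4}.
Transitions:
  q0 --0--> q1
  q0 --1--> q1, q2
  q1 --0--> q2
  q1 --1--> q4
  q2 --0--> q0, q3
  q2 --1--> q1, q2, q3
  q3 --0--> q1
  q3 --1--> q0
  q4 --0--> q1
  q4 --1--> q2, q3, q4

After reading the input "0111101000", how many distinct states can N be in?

Start: {q0}
read 0: {q1}
read 1: {q4}
read 1: {q2, q3, q4}
read 1: {q0, q1, q2, q3, q4}
read 1: {q0, q1, q2, q3, q4}
read 0: {q0, q1, q2, q3}
read 1: {q0, q1, q2, q3, q4}
read 0: {q0, q1, q2, q3}
read 0: {q0, q1, q2, q3}
read 0: {q0, q1, q2, q3}
Final reachable set {q0, q1, q2, q3} has 4 states.

4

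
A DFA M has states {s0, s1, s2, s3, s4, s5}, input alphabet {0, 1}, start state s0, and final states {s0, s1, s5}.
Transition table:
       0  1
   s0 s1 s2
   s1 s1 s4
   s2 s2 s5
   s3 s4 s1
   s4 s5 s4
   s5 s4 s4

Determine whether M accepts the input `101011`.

s0 --1--> s2
s2 --0--> s2
s2 --1--> s5
s5 --0--> s4
s4 --1--> s4
s4 --1--> s4
End in state s4, which is not an accepting state.

rejected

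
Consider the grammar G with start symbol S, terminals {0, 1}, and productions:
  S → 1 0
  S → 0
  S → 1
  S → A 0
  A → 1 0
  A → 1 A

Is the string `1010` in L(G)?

no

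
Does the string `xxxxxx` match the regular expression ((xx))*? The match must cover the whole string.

Split into 3 pieces xx · xx · xx; each matches (xx).

yes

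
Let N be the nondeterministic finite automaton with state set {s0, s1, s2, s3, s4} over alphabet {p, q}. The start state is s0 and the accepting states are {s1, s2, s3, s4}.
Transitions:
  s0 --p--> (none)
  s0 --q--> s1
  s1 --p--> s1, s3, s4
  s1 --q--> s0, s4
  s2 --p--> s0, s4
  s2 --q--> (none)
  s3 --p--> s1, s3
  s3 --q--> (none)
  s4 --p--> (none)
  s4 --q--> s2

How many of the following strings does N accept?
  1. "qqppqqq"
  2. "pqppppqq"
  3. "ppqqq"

0

"qqppqqq": rejected
"pqppppqq": rejected
"ppqqq": rejected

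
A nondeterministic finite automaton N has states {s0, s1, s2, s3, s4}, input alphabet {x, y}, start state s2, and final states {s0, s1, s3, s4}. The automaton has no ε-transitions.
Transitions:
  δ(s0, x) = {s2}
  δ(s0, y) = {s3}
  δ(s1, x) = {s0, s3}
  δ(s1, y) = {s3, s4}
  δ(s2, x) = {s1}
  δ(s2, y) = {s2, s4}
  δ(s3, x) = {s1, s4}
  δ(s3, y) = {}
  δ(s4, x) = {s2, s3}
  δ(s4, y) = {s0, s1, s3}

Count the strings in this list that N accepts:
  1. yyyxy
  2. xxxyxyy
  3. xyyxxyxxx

yyyxy: accepted
xxxyxyy: accepted
xyyxxyxxx: accepted

3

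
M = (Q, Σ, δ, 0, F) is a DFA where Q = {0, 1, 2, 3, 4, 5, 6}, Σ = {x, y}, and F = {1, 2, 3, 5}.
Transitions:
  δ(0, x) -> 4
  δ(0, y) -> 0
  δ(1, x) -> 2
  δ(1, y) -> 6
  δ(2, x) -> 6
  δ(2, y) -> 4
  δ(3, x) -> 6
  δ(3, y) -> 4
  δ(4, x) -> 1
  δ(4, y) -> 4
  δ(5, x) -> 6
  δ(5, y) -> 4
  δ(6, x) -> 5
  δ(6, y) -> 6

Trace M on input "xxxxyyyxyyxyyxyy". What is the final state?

0 --x--> 4
4 --x--> 1
1 --x--> 2
2 --x--> 6
6 --y--> 6
6 --y--> 6
6 --y--> 6
6 --x--> 5
5 --y--> 4
4 --y--> 4
4 --x--> 1
1 --y--> 6
6 --y--> 6
6 --x--> 5
5 --y--> 4
4 --y--> 4

4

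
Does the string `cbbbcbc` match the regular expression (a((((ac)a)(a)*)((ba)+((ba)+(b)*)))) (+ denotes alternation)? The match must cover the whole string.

no

No split of cbbbcbc into u·v has a matching u and ((((ac)a)(a)*)((ba)+((ba)+(b)*))) matching v.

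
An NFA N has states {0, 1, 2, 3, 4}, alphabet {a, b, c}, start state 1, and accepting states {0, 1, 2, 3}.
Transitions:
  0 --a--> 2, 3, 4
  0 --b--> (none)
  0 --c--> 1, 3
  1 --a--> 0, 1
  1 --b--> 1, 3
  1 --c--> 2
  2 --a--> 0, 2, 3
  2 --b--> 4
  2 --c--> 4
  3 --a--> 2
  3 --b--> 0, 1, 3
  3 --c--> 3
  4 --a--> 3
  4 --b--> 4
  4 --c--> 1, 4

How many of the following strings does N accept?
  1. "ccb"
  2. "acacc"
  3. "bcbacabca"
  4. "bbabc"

3

"ccb": rejected
"acacc": accepted
"bcbacabca": accepted
"bbabc": accepted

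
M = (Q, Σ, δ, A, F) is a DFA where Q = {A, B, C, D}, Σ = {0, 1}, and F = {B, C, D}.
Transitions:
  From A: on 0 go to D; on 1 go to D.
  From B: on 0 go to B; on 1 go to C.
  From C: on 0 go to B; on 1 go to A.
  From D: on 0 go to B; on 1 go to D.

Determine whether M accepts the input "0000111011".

A --0--> D
D --0--> B
B --0--> B
B --0--> B
B --1--> C
C --1--> A
A --1--> D
D --0--> B
B --1--> C
C --1--> A
End in state A, which is not an accepting state.

rejected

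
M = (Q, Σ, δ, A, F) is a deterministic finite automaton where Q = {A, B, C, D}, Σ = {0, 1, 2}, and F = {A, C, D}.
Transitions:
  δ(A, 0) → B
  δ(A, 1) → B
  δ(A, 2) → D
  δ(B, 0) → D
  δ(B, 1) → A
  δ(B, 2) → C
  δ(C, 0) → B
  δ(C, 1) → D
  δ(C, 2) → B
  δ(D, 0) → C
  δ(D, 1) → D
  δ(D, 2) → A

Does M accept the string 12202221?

A --1--> B
B --2--> C
C --2--> B
B --0--> D
D --2--> A
A --2--> D
D --2--> A
A --1--> B
End in state B, which is not an accepting state.

rejected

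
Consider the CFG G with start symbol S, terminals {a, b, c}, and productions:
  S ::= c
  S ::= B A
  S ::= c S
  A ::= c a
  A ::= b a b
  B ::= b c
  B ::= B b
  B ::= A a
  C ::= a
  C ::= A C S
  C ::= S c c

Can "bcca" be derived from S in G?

yes

S ⇒ BA ⇒ bcA ⇒ bcca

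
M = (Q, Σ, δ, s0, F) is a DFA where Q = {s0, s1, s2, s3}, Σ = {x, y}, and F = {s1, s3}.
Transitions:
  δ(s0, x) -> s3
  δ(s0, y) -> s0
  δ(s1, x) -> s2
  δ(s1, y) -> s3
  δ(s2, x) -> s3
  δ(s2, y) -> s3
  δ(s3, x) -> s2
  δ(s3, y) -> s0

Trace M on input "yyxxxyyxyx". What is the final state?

s0 --y--> s0
s0 --y--> s0
s0 --x--> s3
s3 --x--> s2
s2 --x--> s3
s3 --y--> s0
s0 --y--> s0
s0 --x--> s3
s3 --y--> s0
s0 --x--> s3

s3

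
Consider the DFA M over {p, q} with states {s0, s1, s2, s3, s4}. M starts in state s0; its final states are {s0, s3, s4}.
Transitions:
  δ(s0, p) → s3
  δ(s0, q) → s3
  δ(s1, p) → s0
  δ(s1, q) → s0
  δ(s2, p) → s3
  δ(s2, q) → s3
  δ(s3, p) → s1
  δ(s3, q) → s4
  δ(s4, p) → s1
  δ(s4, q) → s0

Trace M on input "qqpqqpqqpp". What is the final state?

s0 --q--> s3
s3 --q--> s4
s4 --p--> s1
s1 --q--> s0
s0 --q--> s3
s3 --p--> s1
s1 --q--> s0
s0 --q--> s3
s3 --p--> s1
s1 --p--> s0

s0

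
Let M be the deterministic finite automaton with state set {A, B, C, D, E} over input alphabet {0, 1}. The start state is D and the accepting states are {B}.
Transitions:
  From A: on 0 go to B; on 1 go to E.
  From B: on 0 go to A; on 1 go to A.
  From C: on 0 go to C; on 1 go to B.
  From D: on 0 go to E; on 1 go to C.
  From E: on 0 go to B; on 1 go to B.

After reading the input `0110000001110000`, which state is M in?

A

D --0--> E
E --1--> B
B --1--> A
A --0--> B
B --0--> A
A --0--> B
B --0--> A
A --0--> B
B --0--> A
A --1--> E
E --1--> B
B --1--> A
A --0--> B
B --0--> A
A --0--> B
B --0--> A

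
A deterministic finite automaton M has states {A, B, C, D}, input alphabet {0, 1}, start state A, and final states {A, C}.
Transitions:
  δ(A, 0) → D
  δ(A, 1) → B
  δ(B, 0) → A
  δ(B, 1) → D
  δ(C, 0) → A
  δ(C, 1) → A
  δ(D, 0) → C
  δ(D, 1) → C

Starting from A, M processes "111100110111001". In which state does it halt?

C

A --1--> B
B --1--> D
D --1--> C
C --1--> A
A --0--> D
D --0--> C
C --1--> A
A --1--> B
B --0--> A
A --1--> B
B --1--> D
D --1--> C
C --0--> A
A --0--> D
D --1--> C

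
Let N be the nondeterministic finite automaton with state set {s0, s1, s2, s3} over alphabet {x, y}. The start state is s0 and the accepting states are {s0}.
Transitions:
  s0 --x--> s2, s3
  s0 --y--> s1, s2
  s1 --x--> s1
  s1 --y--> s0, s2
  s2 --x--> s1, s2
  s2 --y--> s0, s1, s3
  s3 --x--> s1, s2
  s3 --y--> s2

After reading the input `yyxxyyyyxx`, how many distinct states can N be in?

2

Start: {s0}
read y: {s1, s2}
read y: {s0, s1, s2, s3}
read x: {s1, s2, s3}
read x: {s1, s2}
read y: {s0, s1, s2, s3}
read y: {s0, s1, s2, s3}
read y: {s0, s1, s2, s3}
read y: {s0, s1, s2, s3}
read x: {s1, s2, s3}
read x: {s1, s2}
Final reachable set {s1, s2} has 2 states.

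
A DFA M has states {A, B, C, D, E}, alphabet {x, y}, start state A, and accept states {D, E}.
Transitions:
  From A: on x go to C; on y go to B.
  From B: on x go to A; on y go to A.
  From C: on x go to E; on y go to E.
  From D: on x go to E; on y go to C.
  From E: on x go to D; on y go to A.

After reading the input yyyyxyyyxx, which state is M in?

C

A --y--> B
B --y--> A
A --y--> B
B --y--> A
A --x--> C
C --y--> E
E --y--> A
A --y--> B
B --x--> A
A --x--> C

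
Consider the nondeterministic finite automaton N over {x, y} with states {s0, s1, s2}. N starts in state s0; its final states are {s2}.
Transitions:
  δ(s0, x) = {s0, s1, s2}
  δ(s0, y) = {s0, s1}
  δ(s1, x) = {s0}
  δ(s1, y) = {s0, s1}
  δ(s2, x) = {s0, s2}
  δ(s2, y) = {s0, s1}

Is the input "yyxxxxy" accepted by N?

Start: {s0}
read y: {s0, s1}
read y: {s0, s1}
read x: {s0, s1, s2}
read x: {s0, s1, s2}
read x: {s0, s1, s2}
read x: {s0, s1, s2}
read y: {s0, s1}
Reachable ∩ accepting = {} — empty.

rejected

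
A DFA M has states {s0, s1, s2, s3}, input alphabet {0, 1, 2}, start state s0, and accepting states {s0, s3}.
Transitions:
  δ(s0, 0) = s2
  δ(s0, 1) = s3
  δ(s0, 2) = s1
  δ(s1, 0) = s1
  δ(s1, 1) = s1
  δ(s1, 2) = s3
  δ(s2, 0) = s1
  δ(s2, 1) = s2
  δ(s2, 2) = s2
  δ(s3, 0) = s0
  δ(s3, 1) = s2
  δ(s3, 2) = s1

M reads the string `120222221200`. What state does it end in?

s0 --1--> s3
s3 --2--> s1
s1 --0--> s1
s1 --2--> s3
s3 --2--> s1
s1 --2--> s3
s3 --2--> s1
s1 --2--> s3
s3 --1--> s2
s2 --2--> s2
s2 --0--> s1
s1 --0--> s1

s1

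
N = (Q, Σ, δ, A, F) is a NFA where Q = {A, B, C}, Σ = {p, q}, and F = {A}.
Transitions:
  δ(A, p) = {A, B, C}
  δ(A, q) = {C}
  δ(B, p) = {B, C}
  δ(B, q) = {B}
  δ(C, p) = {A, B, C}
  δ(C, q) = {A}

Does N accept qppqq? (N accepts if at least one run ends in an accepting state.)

Start: {A}
read q: {C}
read p: {A, B, C}
read p: {A, B, C}
read q: {A, B, C}
read q: {A, B, C}
Reachable ∩ accepting = {A} — nonempty.

accepted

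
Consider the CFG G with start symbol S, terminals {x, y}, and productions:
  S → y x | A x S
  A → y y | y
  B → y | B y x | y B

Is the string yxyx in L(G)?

S ⇒ AxS ⇒ yxS ⇒ yxyx

yes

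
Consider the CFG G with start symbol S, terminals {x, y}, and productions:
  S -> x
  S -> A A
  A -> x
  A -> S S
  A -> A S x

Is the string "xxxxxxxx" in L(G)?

yes

S ⇒ AA ⇒ SSA ⇒ AASA ⇒ SSASA ⇒ AASASA ⇒ SSASASA ⇒ xSASASA ⇒ xAAASASA ⇒ xxAASASA ⇒ xxxASASA ⇒ xxxxSASA ⇒ xxxxxASA ⇒ xxxxxxSA ⇒ xxxxxxxA ⇒ xxxxxxxx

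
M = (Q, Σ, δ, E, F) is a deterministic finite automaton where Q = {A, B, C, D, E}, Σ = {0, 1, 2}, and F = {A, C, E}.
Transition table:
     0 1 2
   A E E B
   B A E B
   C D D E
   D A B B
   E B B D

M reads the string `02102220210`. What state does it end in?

E --0--> B
B --2--> B
B --1--> E
E --0--> B
B --2--> B
B --2--> B
B --2--> B
B --0--> A
A --2--> B
B --1--> E
E --0--> B

B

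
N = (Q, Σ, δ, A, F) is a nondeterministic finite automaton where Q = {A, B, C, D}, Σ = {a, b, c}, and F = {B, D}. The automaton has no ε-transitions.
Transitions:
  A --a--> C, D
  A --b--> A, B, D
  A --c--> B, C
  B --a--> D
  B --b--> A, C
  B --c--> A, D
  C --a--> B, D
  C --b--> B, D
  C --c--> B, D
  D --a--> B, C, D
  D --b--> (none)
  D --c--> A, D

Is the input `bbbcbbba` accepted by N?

accepted

Start: {A}
read b: {A, B, D}
read b: {A, B, C, D}
read b: {A, B, C, D}
read c: {A, B, C, D}
read b: {A, B, C, D}
read b: {A, B, C, D}
read b: {A, B, C, D}
read a: {B, C, D}
Reachable ∩ accepting = {B, D} — nonempty.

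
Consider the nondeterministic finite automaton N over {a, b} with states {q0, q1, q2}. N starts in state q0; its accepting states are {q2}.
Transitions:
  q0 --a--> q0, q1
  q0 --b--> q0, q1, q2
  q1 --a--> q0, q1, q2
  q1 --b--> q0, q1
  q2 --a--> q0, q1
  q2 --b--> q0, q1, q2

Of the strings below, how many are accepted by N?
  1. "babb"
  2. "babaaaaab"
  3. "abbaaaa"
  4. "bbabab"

4

"babb": accepted
"babaaaaab": accepted
"abbaaaa": accepted
"bbabab": accepted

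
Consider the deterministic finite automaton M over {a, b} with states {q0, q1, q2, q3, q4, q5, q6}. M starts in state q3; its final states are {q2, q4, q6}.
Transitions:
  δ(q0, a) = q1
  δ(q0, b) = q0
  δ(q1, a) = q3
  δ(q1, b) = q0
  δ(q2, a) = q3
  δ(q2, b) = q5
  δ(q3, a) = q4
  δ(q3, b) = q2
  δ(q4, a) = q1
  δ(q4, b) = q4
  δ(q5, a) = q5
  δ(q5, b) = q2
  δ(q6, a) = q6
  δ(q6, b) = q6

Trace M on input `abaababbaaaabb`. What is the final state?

q3 --a--> q4
q4 --b--> q4
q4 --a--> q1
q1 --a--> q3
q3 --b--> q2
q2 --a--> q3
q3 --b--> q2
q2 --b--> q5
q5 --a--> q5
q5 --a--> q5
q5 --a--> q5
q5 --a--> q5
q5 --b--> q2
q2 --b--> q5

q5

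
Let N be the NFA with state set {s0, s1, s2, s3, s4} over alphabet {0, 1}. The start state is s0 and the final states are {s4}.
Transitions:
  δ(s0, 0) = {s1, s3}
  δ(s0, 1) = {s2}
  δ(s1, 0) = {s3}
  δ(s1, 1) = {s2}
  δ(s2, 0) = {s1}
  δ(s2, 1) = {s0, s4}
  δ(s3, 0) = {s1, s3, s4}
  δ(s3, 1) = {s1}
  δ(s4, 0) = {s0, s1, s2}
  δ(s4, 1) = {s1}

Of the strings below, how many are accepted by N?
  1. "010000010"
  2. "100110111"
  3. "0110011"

1

"010000010": rejected
"100110111": rejected
"0110011": accepted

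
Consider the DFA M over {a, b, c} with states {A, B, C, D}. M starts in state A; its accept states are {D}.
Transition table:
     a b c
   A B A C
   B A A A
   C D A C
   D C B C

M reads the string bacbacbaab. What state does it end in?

A

A --b--> A
A --a--> B
B --c--> A
A --b--> A
A --a--> B
B --c--> A
A --b--> A
A --a--> B
B --a--> A
A --b--> A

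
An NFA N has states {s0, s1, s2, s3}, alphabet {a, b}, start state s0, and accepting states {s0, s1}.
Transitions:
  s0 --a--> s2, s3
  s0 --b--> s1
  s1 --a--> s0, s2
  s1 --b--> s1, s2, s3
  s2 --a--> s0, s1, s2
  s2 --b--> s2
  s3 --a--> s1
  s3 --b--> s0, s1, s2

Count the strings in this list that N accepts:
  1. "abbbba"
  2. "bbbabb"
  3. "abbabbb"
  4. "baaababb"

"abbbba": accepted
"bbbabb": accepted
"abbabbb": accepted
"baaababb": accepted

4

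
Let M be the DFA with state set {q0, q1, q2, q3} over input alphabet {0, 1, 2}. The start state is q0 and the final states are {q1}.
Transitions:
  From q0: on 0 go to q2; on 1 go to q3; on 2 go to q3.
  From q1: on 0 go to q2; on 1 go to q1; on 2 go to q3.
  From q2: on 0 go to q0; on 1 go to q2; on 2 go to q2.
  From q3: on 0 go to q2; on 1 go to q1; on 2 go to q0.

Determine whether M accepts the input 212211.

accepted

q0 --2--> q3
q3 --1--> q1
q1 --2--> q3
q3 --2--> q0
q0 --1--> q3
q3 --1--> q1
End in state q1, which is an accepting state.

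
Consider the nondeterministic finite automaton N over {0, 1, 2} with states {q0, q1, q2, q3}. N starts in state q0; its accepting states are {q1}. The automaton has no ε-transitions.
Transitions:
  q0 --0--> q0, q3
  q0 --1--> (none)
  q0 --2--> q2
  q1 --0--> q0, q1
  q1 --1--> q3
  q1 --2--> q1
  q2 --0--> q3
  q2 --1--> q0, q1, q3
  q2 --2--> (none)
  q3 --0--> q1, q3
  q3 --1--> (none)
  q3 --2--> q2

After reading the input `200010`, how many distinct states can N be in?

2

Start: {q0}
read 2: {q2}
read 0: {q3}
read 0: {q1, q3}
read 0: {q0, q1, q3}
read 1: {q3}
read 0: {q1, q3}
Final reachable set {q1, q3} has 2 states.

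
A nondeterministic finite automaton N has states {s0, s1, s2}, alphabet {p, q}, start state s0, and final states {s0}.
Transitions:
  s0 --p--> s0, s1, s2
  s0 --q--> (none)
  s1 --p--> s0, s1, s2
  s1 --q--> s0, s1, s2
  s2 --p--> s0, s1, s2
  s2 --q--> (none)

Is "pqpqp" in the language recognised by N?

accepted

Start: {s0}
read p: {s0, s1, s2}
read q: {s0, s1, s2}
read p: {s0, s1, s2}
read q: {s0, s1, s2}
read p: {s0, s1, s2}
Reachable ∩ accepting = {s0} — nonempty.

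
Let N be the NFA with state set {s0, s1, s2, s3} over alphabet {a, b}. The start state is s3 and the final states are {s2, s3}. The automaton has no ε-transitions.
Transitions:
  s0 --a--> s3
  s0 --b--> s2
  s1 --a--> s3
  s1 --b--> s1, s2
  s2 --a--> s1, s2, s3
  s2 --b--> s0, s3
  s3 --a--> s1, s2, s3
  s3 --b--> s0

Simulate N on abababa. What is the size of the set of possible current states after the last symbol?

3

Start: {s3}
read a: {s1, s2, s3}
read b: {s0, s1, s2, s3}
read a: {s1, s2, s3}
read b: {s0, s1, s2, s3}
read a: {s1, s2, s3}
read b: {s0, s1, s2, s3}
read a: {s1, s2, s3}
Final reachable set {s1, s2, s3} has 3 states.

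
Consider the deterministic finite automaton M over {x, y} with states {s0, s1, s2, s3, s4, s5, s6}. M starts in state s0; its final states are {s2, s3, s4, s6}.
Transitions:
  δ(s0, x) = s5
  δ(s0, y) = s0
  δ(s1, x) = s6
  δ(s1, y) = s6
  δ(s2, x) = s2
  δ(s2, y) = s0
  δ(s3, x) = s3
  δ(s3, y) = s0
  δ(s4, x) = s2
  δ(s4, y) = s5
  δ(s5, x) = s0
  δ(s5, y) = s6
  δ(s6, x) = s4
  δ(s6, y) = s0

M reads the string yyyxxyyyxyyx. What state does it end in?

s0 --y--> s0
s0 --y--> s0
s0 --y--> s0
s0 --x--> s5
s5 --x--> s0
s0 --y--> s0
s0 --y--> s0
s0 --y--> s0
s0 --x--> s5
s5 --y--> s6
s6 --y--> s0
s0 --x--> s5

s5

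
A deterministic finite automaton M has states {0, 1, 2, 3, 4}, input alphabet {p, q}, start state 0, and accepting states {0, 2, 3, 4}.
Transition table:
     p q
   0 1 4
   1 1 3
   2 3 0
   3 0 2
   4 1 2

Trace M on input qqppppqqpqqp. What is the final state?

0 --q--> 4
4 --q--> 2
2 --p--> 3
3 --p--> 0
0 --p--> 1
1 --p--> 1
1 --q--> 3
3 --q--> 2
2 --p--> 3
3 --q--> 2
2 --q--> 0
0 --p--> 1

1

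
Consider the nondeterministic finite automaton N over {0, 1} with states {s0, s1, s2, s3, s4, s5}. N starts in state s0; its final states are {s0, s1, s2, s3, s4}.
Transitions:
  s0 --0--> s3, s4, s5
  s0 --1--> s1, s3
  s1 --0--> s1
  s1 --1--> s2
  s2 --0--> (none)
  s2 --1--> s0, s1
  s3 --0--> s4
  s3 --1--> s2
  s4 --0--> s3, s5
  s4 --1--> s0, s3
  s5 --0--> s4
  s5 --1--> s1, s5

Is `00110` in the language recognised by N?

Start: {s0}
read 0: {s3, s4, s5}
read 0: {s3, s4, s5}
read 1: {s0, s1, s2, s3, s5}
read 1: {s0, s1, s2, s3, s5}
read 0: {s1, s3, s4, s5}
Reachable ∩ accepting = {s1, s3, s4} — nonempty.

accepted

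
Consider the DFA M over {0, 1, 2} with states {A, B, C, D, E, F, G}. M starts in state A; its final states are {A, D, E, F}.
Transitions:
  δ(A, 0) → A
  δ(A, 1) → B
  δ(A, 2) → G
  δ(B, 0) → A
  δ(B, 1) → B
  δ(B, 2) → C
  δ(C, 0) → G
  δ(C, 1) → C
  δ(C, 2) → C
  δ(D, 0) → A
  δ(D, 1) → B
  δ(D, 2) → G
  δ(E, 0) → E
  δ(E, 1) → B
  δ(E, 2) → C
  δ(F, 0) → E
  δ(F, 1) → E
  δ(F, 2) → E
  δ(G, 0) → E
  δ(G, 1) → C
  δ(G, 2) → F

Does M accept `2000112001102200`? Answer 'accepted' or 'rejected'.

A --2--> G
G --0--> E
E --0--> E
E --0--> E
E --1--> B
B --1--> B
B --2--> C
C --0--> G
G --0--> E
E --1--> B
B --1--> B
B --0--> A
A --2--> G
G --2--> F
F --0--> E
E --0--> E
End in state E, which is an accepting state.

accepted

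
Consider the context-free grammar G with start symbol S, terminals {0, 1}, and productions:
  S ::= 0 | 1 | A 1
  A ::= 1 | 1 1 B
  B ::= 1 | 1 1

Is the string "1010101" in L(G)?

no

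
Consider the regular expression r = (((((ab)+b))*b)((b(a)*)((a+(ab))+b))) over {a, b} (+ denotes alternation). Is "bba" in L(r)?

yes

Split as b·ba: ((((ab)+b))*b) matches b and ((b(a)*)((a+(ab))+b)) matches ba.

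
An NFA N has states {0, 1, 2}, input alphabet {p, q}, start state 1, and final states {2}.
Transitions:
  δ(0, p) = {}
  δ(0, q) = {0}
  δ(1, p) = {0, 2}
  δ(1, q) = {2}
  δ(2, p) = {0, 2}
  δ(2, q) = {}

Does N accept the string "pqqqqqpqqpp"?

rejected

Start: {1}
read p: {0, 2}
read q: {0}
read q: {0}
read q: {0}
read q: {0}
read q: {0}
read p: {}
The reachable set is empty and stays empty for the remaining 4 symbols.
Reachable ∩ accepting = {} — empty.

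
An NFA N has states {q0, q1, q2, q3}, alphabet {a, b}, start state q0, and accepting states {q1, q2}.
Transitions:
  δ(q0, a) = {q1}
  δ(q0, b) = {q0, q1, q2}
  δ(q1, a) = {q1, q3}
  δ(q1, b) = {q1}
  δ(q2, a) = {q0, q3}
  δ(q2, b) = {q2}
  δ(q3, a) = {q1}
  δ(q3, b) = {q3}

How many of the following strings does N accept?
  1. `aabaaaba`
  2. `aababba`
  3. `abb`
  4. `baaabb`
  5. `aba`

5

`aabaaaba`: accepted
`aababba`: accepted
`abb`: accepted
`baaabb`: accepted
`aba`: accepted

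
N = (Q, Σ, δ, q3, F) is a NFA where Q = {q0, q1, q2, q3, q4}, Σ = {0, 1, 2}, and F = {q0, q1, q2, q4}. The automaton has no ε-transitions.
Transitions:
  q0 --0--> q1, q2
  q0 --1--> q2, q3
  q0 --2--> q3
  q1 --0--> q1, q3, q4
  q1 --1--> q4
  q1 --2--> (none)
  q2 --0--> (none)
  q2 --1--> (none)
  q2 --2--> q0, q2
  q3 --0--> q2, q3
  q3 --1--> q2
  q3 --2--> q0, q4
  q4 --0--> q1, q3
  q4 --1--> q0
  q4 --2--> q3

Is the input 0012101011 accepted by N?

Start: {q3}
read 0: {q2, q3}
read 0: {q2, q3}
read 1: {q2}
read 2: {q0, q2}
read 1: {q2, q3}
read 0: {q2, q3}
read 1: {q2}
read 0: {}
The reachable set is empty and stays empty for the remaining 2 symbols.
Reachable ∩ accepting = {} — empty.

rejected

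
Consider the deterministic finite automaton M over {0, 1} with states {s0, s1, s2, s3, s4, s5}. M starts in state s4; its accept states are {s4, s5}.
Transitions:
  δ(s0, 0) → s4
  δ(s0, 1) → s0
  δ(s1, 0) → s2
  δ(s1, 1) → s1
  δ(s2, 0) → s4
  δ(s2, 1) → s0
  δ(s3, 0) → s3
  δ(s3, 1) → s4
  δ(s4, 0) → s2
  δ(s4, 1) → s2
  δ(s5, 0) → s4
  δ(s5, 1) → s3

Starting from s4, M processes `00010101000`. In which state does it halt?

s4

s4 --0--> s2
s2 --0--> s4
s4 --0--> s2
s2 --1--> s0
s0 --0--> s4
s4 --1--> s2
s2 --0--> s4
s4 --1--> s2
s2 --0--> s4
s4 --0--> s2
s2 --0--> s4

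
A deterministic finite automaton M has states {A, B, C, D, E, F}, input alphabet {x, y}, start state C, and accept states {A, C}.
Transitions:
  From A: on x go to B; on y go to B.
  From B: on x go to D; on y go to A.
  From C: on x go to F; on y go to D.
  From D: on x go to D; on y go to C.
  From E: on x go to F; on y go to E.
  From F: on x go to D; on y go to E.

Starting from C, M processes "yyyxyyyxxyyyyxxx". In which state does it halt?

C --y--> D
D --y--> C
C --y--> D
D --x--> D
D --y--> C
C --y--> D
D --y--> C
C --x--> F
F --x--> D
D --y--> C
C --y--> D
D --y--> C
C --y--> D
D --x--> D
D --x--> D
D --x--> D

D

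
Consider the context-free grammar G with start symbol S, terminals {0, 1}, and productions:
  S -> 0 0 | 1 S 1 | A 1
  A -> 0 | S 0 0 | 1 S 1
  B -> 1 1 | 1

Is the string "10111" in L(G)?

yes

S ⇒ A1 ⇒ 1S11 ⇒ 1A111 ⇒ 10111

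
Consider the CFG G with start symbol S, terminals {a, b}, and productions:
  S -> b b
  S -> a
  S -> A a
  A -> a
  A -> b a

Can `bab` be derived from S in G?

no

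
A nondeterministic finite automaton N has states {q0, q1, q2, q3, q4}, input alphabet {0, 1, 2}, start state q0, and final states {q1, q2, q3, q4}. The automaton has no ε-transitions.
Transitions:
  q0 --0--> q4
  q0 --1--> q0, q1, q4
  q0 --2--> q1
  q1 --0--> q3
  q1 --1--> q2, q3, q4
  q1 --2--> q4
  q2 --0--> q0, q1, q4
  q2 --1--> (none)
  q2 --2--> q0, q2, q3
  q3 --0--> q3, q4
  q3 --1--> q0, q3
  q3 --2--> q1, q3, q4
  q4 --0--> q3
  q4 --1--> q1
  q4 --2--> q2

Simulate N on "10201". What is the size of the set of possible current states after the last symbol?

Start: {q0}
read 1: {q0, q1, q4}
read 0: {q3, q4}
read 2: {q1, q2, q3, q4}
read 0: {q0, q1, q3, q4}
read 1: {q0, q1, q2, q3, q4}
Final reachable set {q0, q1, q2, q3, q4} has 5 states.

5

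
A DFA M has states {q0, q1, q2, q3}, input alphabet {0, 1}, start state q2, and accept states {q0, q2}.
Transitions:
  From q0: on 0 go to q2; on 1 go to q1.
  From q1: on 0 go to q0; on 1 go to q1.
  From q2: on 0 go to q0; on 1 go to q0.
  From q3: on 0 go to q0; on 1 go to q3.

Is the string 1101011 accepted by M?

q2 --1--> q0
q0 --1--> q1
q1 --0--> q0
q0 --1--> q1
q1 --0--> q0
q0 --1--> q1
q1 --1--> q1
End in state q1, which is not an accepting state.

rejected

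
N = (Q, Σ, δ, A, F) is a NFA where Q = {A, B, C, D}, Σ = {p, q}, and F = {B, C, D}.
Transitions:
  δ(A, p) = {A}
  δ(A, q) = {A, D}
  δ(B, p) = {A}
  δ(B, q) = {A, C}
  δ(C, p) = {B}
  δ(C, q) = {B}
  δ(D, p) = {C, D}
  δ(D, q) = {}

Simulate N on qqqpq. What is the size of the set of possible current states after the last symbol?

Start: {A}
read q: {A, D}
read q: {A, D}
read q: {A, D}
read p: {A, C, D}
read q: {A, B, D}
Final reachable set {A, B, D} has 3 states.

3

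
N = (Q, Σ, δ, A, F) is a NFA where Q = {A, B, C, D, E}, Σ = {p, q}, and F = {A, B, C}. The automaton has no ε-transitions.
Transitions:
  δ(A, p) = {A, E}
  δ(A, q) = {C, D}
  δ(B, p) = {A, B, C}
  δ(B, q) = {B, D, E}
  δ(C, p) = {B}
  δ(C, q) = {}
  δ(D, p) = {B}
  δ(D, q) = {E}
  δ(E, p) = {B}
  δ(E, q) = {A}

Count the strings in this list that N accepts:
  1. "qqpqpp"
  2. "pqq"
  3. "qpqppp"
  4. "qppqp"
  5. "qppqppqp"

5

"qqpqpp": accepted
"pqq": accepted
"qpqppp": accepted
"qppqp": accepted
"qppqppqp": accepted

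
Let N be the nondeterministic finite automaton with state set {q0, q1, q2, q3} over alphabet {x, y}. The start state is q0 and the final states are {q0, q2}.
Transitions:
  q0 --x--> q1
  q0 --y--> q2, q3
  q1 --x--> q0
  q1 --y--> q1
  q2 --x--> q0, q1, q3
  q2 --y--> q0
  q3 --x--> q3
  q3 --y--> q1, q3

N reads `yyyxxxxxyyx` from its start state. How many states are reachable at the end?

3

Start: {q0}
read y: {q2, q3}
read y: {q0, q1, q3}
read y: {q1, q2, q3}
read x: {q0, q1, q3}
read x: {q0, q1, q3}
read x: {q0, q1, q3}
read x: {q0, q1, q3}
read x: {q0, q1, q3}
read y: {q1, q2, q3}
read y: {q0, q1, q3}
read x: {q0, q1, q3}
Final reachable set {q0, q1, q3} has 3 states.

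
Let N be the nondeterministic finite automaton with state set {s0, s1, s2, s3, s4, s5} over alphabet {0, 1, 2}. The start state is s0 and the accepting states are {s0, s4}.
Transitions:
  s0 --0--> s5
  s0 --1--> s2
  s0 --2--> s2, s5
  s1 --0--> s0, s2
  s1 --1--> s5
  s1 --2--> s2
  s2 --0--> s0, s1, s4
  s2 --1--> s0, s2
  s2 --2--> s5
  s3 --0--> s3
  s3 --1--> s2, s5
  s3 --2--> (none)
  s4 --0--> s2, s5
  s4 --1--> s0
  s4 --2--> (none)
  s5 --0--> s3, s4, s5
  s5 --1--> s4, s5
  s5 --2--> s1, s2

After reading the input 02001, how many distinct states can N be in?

Start: {s0}
read 0: {s5}
read 2: {s1, s2}
read 0: {s0, s1, s2, s4}
read 0: {s0, s1, s2, s4, s5}
read 1: {s0, s2, s4, s5}
Final reachable set {s0, s2, s4, s5} has 4 states.

4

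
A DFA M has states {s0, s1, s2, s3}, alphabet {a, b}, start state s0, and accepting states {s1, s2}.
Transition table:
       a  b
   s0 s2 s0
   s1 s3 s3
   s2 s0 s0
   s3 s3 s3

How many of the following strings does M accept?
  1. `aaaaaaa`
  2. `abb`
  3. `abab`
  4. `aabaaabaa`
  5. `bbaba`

2

`aaaaaaa`: accepted
`abb`: rejected
`abab`: rejected
`aabaaabaa`: rejected
`bbaba`: accepted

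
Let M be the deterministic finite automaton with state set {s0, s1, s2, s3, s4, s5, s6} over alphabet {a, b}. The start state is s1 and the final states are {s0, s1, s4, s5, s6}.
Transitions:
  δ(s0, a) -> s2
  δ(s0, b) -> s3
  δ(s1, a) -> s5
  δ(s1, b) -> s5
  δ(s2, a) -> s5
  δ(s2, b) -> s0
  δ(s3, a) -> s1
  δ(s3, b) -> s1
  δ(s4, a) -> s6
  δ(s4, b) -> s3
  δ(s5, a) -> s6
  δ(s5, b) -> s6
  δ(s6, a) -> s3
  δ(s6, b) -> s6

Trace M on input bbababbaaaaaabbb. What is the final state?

s6

s1 --b--> s5
s5 --b--> s6
s6 --a--> s3
s3 --b--> s1
s1 --a--> s5
s5 --b--> s6
s6 --b--> s6
s6 --a--> s3
s3 --a--> s1
s1 --a--> s5
s5 --a--> s6
s6 --a--> s3
s3 --a--> s1
s1 --b--> s5
s5 --b--> s6
s6 --b--> s6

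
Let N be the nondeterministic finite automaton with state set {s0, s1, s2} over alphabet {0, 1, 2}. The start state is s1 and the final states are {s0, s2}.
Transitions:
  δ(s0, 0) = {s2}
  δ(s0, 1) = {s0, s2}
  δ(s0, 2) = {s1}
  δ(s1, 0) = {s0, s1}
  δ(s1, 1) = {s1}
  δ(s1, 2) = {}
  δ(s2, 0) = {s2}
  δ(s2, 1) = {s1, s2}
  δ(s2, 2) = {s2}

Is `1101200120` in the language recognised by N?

accepted

Start: {s1}
read 1: {s1}
read 1: {s1}
read 0: {s0, s1}
read 1: {s0, s1, s2}
read 2: {s1, s2}
read 0: {s0, s1, s2}
read 0: {s0, s1, s2}
read 1: {s0, s1, s2}
read 2: {s1, s2}
read 0: {s0, s1, s2}
Reachable ∩ accepting = {s0, s2} — nonempty.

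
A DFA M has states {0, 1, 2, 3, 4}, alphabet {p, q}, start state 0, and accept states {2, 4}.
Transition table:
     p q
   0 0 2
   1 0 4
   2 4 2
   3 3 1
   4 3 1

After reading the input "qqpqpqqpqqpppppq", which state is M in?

1

0 --q--> 2
2 --q--> 2
2 --p--> 4
4 --q--> 1
1 --p--> 0
0 --q--> 2
2 --q--> 2
2 --p--> 4
4 --q--> 1
1 --q--> 4
4 --p--> 3
3 --p--> 3
3 --p--> 3
3 --p--> 3
3 --p--> 3
3 --q--> 1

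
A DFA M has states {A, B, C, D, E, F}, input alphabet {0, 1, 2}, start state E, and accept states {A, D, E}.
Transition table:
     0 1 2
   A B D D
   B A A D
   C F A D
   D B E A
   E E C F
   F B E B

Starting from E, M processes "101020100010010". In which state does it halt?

E --1--> C
C --0--> F
F --1--> E
E --0--> E
E --2--> F
F --0--> B
B --1--> A
A --0--> B
B --0--> A
A --0--> B
B --1--> A
A --0--> B
B --0--> A
A --1--> D
D --0--> B

B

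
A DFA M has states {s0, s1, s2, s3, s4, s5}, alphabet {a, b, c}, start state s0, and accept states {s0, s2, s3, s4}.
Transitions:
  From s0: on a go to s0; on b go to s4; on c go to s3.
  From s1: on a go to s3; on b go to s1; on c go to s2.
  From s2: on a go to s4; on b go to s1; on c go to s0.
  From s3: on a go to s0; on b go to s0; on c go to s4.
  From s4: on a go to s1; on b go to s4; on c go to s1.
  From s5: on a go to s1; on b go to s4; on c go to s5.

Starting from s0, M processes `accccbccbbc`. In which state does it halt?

s0 --a--> s0
s0 --c--> s3
s3 --c--> s4
s4 --c--> s1
s1 --c--> s2
s2 --b--> s1
s1 --c--> s2
s2 --c--> s0
s0 --b--> s4
s4 --b--> s4
s4 --c--> s1

s1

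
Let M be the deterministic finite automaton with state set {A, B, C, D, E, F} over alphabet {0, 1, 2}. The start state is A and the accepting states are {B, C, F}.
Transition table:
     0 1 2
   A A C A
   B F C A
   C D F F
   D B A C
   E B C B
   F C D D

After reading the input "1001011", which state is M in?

C

A --1--> C
C --0--> D
D --0--> B
B --1--> C
C --0--> D
D --1--> A
A --1--> C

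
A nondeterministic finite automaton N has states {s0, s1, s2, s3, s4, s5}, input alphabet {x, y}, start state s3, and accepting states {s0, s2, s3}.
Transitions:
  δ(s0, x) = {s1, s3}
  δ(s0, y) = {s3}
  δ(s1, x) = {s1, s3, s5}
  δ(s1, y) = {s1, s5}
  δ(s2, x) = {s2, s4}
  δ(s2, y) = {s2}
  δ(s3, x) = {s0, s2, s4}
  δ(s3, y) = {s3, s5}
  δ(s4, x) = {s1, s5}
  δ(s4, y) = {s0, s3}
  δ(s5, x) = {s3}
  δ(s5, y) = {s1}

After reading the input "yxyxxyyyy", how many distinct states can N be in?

4

Start: {s3}
read y: {s3, s5}
read x: {s0, s2, s3, s4}
read y: {s0, s2, s3, s5}
read x: {s0, s1, s2, s3, s4}
read x: {s0, s1, s2, s3, s4, s5}
read y: {s0, s1, s2, s3, s5}
read y: {s1, s2, s3, s5}
read y: {s1, s2, s3, s5}
read y: {s1, s2, s3, s5}
Final reachable set {s1, s2, s3, s5} has 4 states.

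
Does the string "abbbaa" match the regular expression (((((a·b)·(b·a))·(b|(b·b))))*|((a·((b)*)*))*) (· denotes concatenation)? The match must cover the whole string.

The right alternative ((a·((b)*)*))* matches abbbaa.

yes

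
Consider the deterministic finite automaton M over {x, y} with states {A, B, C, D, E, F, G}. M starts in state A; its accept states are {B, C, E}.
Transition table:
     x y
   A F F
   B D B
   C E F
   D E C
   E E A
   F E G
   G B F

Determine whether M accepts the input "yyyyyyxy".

accepted

A --y--> F
F --y--> G
G --y--> F
F --y--> G
G --y--> F
F --y--> G
G --x--> B
B --y--> B
End in state B, which is an accepting state.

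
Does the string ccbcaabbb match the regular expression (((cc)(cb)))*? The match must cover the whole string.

no

ccbcaabbb cannot be split into zero or more pieces each matching ((cc)(cb)).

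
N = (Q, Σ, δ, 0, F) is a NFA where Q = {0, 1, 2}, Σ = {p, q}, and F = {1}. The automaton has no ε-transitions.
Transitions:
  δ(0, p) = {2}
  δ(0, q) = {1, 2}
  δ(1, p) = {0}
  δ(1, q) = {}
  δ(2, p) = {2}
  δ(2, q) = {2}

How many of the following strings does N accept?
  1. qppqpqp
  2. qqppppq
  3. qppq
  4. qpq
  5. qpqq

1

qppqpqp: rejected
qqppppq: rejected
qppq: rejected
qpq: accepted
qpqq: rejected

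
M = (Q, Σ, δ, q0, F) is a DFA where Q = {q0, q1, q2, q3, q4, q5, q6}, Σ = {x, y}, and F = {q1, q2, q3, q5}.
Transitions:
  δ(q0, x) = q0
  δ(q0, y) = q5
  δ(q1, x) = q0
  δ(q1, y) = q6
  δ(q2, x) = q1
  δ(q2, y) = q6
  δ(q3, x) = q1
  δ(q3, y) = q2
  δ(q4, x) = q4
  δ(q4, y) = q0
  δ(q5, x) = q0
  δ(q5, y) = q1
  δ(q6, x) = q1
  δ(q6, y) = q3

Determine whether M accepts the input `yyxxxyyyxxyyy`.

q0 --y--> q5
q5 --y--> q1
q1 --x--> q0
q0 --x--> q0
q0 --x--> q0
q0 --y--> q5
q5 --y--> q1
q1 --y--> q6
q6 --x--> q1
q1 --x--> q0
q0 --y--> q5
q5 --y--> q1
q1 --y--> q6
End in state q6, which is not an accepting state.

rejected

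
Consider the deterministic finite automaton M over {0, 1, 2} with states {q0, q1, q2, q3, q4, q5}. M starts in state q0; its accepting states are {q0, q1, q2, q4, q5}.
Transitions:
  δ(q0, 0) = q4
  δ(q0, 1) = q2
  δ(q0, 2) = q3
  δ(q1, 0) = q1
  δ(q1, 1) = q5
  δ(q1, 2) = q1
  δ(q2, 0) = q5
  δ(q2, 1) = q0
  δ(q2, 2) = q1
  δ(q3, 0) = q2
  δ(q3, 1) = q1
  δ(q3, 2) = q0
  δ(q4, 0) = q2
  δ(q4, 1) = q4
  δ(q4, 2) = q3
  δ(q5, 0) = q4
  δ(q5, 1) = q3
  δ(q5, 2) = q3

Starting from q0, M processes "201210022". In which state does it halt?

q0 --2--> q3
q3 --0--> q2
q2 --1--> q0
q0 --2--> q3
q3 --1--> q1
q1 --0--> q1
q1 --0--> q1
q1 --2--> q1
q1 --2--> q1

q1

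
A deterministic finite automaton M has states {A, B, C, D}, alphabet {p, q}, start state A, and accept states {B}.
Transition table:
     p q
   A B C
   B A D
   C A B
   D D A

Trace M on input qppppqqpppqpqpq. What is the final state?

A --q--> C
C --p--> A
A --p--> B
B --p--> A
A --p--> B
B --q--> D
D --q--> A
A --p--> B
B --p--> A
A --p--> B
B --q--> D
D --p--> D
D --q--> A
A --p--> B
B --q--> D

D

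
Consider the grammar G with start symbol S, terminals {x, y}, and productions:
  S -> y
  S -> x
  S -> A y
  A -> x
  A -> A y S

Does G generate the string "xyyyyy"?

yes

S ⇒ Ay ⇒ AySy ⇒ AySySy ⇒ xySySy ⇒ xyyySy ⇒ xyyyyy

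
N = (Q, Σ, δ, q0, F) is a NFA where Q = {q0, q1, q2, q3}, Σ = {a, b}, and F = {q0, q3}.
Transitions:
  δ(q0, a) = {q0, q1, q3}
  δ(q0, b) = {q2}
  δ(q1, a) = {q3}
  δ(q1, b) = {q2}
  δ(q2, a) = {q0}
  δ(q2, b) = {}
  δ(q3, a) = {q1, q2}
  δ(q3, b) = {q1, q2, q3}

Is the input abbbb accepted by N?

accepted

Start: {q0}
read a: {q0, q1, q3}
read b: {q1, q2, q3}
read b: {q1, q2, q3}
read b: {q1, q2, q3}
read b: {q1, q2, q3}
Reachable ∩ accepting = {q3} — nonempty.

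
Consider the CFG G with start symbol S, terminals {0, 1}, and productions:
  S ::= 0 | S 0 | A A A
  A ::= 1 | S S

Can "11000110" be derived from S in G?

yes

S ⇒ AAA ⇒ 1AA ⇒ 11A ⇒ 11SS ⇒ 11AAAS ⇒ 11SSAAS ⇒ 11S0SAAS ⇒ 1100SAAS ⇒ 11000AAS ⇒ 110001AS ⇒ 1100011S ⇒ 11000110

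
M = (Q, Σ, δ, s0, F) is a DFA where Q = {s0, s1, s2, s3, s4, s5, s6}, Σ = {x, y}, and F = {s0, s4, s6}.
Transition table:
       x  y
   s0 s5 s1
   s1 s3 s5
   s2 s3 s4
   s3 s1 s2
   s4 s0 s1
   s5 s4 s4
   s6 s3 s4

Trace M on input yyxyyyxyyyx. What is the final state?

s0 --y--> s1
s1 --y--> s5
s5 --x--> s4
s4 --y--> s1
s1 --y--> s5
s5 --y--> s4
s4 --x--> s0
s0 --y--> s1
s1 --y--> s5
s5 --y--> s4
s4 --x--> s0

s0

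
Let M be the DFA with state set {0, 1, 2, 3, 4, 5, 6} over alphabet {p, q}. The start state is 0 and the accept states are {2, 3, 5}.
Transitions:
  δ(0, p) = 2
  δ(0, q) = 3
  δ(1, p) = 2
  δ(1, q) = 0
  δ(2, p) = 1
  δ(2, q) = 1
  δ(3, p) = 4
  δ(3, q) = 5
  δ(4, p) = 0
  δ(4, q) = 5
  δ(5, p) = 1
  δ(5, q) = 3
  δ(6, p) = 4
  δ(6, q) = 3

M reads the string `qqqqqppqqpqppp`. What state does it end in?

2

0 --q--> 3
3 --q--> 5
5 --q--> 3
3 --q--> 5
5 --q--> 3
3 --p--> 4
4 --p--> 0
0 --q--> 3
3 --q--> 5
5 --p--> 1
1 --q--> 0
0 --p--> 2
2 --p--> 1
1 --p--> 2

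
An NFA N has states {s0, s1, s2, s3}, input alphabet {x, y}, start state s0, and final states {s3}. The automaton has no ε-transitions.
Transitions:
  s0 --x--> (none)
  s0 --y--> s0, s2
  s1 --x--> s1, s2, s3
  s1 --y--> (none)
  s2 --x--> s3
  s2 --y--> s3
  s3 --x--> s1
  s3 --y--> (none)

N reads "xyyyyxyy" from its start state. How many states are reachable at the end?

0

Start: {s0}
read x: {}
The reachable set is empty and stays empty for the remaining 7 symbols.
Final reachable set {} has 0 states.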